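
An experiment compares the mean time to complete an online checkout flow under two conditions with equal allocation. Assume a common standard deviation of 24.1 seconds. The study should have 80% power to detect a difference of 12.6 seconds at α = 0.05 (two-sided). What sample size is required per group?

For two equal groups, n per group = 2·((z_{α/2} + z_β)·σ/δ)².
z_{α/2} = 1.960; z_β = 0.842 (power 80%).
n = 2 × (2.802 × 24.1 / 12.6)² = 2 × 28.72 = 57.44
Round up: n = 58 per group.

58 per group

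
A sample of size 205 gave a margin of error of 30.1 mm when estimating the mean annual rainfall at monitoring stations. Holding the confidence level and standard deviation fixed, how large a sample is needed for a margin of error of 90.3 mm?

Margin of error scales as 1/√n, so n₂ = n₁·(E₁/E₂)².
n₂ = 205 × (30.1/90.3)² = 205 × 0.1111 = 22.78
Round up: n₂ = 23.

23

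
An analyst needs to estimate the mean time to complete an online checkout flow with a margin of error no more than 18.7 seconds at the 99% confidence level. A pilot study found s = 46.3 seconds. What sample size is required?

For a mean, the margin of error is E = z·σ/√n, so n = (zσ/E)².
At 99% confidence, z = 2.576.
n = (2.576 × 46.3 / 18.7)² = 40.68
Round up: n = 41.

41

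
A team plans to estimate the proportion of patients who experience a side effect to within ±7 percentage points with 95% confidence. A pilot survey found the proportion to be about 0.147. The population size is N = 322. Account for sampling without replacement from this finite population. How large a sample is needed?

For a proportion with margin E = 0.07 at 95% confidence, z = 1.960.
n = p̂(1−p̂)(z/E)² = 0.147 × 0.853 × (1.960/0.07)² = 98.31 — call this n₀.
Finite-population correction with N = 322: n = n₀ / (1 + (n₀−1)/N) = 98.31 / 1.302 = 75.51
Round up: n = 76.

76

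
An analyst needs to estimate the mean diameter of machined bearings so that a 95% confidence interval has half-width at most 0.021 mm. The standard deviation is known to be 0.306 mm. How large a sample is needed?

For a mean, the margin of error is E = z·σ/√n, so n = (zσ/E)².
At 95% confidence, z = 1.960.
n = (1.960 × 0.306 / 0.021)² = 815.67
Round up: n = 816.

816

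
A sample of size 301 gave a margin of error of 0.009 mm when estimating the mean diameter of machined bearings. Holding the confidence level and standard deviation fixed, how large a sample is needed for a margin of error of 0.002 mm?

Margin of error scales as 1/√n, so n₂ = n₁·(E₁/E₂)².
n₂ = 301 × (0.009/0.002)² = 301 × 20.25 = 6095.25
Round up: n₂ = 6096.

6096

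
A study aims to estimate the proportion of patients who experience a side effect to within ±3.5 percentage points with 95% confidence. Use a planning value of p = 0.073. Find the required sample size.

For a proportion with margin E = 0.035 at 95% confidence, z = 1.960.
n = p̂(1−p̂)(z/E)² = 0.073 × 0.927 × (1.960/0.035)² = 212.22
Round up: n = 213.

213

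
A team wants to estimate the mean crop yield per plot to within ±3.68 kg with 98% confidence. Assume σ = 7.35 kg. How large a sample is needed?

For a mean, the margin of error is E = z·σ/√n, so n = (zσ/E)².
At 98% confidence, z = 2.326.
n = (2.326 × 7.35 / 3.68)² = 21.58
Round up: n = 22.

22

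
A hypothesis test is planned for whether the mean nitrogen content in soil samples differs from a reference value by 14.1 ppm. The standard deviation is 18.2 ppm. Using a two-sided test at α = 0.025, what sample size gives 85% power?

For a one-sample z-test, n = ((z_{α/2} + z_β)·σ/δ)².
z_{α/2} = 2.241 (two-sided α = 0.025); z_β = 1.036 (power 85% → β = 0.15).
n = (3.277 × 18.2 / 14.1)² = 17.89
Round up: n = 18.

18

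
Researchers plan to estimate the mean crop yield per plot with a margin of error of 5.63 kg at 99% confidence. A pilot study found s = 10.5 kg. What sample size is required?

n = 24

For a mean, the margin of error is E = z·σ/√n, so n = (zσ/E)².
At 99% confidence, z = 2.576.
n = (2.576 × 10.5 / 5.63)² = 23.08
Round up: n = 24.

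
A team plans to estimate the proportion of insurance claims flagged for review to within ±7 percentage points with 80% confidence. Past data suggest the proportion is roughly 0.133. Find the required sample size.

39

For a proportion with margin E = 0.07 at 80% confidence, z = 1.282.
n = p̂(1−p̂)(z/E)² = 0.133 × 0.867 × (1.282/0.07)² = 38.68
Round up: n = 39.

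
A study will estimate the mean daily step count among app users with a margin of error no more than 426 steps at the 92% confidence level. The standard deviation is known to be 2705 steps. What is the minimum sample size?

124

For a mean, the margin of error is E = z·σ/√n, so n = (zσ/E)².
At 92% confidence, z = 1.751.
n = (1.751 × 2705 / 426)² = 123.62
Round up: n = 124.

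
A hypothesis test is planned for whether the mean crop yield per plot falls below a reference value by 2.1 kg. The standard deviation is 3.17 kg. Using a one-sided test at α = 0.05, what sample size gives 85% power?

17

For a one-sample z-test, n = ((z_α + z_β)·σ/δ)².
z_α = 1.645 (one-sided α = 0.05); z_β = 1.036 (power 85% → β = 0.15).
n = (2.681 × 3.17 / 2.1)² = 16.38
Round up: n = 17.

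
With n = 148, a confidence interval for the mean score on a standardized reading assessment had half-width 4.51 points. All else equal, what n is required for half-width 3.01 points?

333

Margin of error scales as 1/√n, so n₂ = n₁·(E₁/E₂)².
n₂ = 148 × (4.51/3.01)² = 148 × 2.245 = 332.26
Round up: n₂ = 333.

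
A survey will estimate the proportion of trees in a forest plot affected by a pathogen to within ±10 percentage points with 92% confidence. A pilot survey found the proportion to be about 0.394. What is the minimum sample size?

For a proportion with margin E = 0.1 at 92% confidence, z = 1.751.
n = p̂(1−p̂)(z/E)² = 0.394 × 0.606 × (1.751/0.1)² = 73.21
Round up: n = 74.

74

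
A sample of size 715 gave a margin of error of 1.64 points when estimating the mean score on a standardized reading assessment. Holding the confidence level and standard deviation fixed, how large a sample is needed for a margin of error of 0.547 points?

n = 6428

Margin of error scales as 1/√n, so n₂ = n₁·(E₁/E₂)².
n₂ = 715 × (1.64/0.547)² = 715 × 8.989 = 6427.14
Round up: n₂ = 6428.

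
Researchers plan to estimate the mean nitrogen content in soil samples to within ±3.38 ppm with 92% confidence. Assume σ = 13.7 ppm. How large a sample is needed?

51

For a mean, the margin of error is E = z·σ/√n, so n = (zσ/E)².
At 92% confidence, z = 1.751.
n = (1.751 × 13.7 / 3.38)² = 50.37
Round up: n = 51.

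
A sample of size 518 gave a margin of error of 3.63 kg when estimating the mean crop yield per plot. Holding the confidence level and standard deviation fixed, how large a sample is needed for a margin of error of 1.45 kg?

Margin of error scales as 1/√n, so n₂ = n₁·(E₁/E₂)².
n₂ = 518 × (3.63/1.45)² = 518 × 6.267 = 3246.31
Round up: n₂ = 3247.

3247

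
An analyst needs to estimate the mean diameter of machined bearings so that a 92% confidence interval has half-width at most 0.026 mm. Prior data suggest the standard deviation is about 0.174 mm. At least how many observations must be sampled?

n = 138

For a mean, the margin of error is E = z·σ/√n, so n = (zσ/E)².
At 92% confidence, z = 1.751.
n = (1.751 × 0.174 / 0.026)² = 137.32
Round up: n = 138.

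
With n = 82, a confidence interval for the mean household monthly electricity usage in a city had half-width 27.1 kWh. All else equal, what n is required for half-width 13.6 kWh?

Margin of error scales as 1/√n, so n₂ = n₁·(E₁/E₂)².
n₂ = 82 × (27.1/13.6)² = 82 × 3.971 = 325.62
Round up: n₂ = 326.

326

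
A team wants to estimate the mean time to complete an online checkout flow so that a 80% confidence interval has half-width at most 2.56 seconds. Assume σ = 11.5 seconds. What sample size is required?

34

For a mean, the margin of error is E = z·σ/√n, so n = (zσ/E)².
At 80% confidence, z = 1.282.
n = (1.282 × 11.5 / 2.56)² = 33.17
Round up: n = 34.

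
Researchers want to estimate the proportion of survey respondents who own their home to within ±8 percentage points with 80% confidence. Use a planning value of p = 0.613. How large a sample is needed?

61

For a proportion with margin E = 0.08 at 80% confidence, z = 1.282.
n = p̂(1−p̂)(z/E)² = 0.613 × 0.387 × (1.282/0.08)² = 60.92
Round up: n = 61.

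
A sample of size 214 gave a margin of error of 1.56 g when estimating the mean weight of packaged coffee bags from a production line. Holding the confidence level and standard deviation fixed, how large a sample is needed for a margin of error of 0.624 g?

Margin of error scales as 1/√n, so n₂ = n₁·(E₁/E₂)².
n₂ = 214 × (1.56/0.624)² = 214 × 6.25 = 1337.50
Round up: n₂ = 1338.

n = 1338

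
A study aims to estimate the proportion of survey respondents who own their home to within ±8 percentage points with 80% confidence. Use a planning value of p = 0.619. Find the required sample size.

61

For a proportion with margin E = 0.08 at 80% confidence, z = 1.282.
n = p̂(1−p̂)(z/E)² = 0.619 × 0.381 × (1.282/0.08)² = 60.56
Round up: n = 61.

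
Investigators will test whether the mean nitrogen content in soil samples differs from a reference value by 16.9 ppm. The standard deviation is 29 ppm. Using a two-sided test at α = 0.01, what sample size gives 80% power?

n = 35

For a one-sample z-test, n = ((z_{α/2} + z_β)·σ/δ)².
z_{α/2} = 2.576 (two-sided α = 0.01); z_β = 0.842 (power 80% → β = 0.2).
n = (3.418 × 29 / 16.9)² = 34.40
Round up: n = 35.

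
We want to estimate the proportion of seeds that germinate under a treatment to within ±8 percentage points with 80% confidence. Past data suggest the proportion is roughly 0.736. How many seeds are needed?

For a proportion with margin E = 0.08 at 80% confidence, z = 1.282.
n = p̂(1−p̂)(z/E)² = 0.736 × 0.264 × (1.282/0.08)² = 49.90
Round up: n = 50.

n = 50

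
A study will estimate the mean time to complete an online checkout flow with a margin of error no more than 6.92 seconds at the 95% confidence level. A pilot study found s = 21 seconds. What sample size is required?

36

For a mean, the margin of error is E = z·σ/√n, so n = (zσ/E)².
At 95% confidence, z = 1.960.
n = (1.960 × 21 / 6.92)² = 35.38
Round up: n = 36.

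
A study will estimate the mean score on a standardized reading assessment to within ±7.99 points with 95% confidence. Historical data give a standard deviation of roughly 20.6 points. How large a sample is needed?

For a mean, the margin of error is E = z·σ/√n, so n = (zσ/E)².
At 95% confidence, z = 1.960.
n = (1.960 × 20.6 / 7.99)² = 25.54
Round up: n = 26.

n = 26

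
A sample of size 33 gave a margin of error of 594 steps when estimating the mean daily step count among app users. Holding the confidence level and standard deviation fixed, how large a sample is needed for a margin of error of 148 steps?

532

Margin of error scales as 1/√n, so n₂ = n₁·(E₁/E₂)².
n₂ = 33 × (594/148)² = 33 × 16.11 = 531.63
Round up: n₂ = 532.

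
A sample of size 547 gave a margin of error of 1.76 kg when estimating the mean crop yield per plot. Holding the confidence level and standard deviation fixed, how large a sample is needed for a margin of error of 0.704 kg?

3419

Margin of error scales as 1/√n, so n₂ = n₁·(E₁/E₂)².
n₂ = 547 × (1.76/0.704)² = 547 × 6.25 = 3418.75
Round up: n₂ = 3419.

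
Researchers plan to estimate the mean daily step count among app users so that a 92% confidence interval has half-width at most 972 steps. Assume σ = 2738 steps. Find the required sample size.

For a mean, the margin of error is E = z·σ/√n, so n = (zσ/E)².
At 92% confidence, z = 1.751.
n = (1.751 × 2738 / 972)² = 24.33
Round up: n = 25.

25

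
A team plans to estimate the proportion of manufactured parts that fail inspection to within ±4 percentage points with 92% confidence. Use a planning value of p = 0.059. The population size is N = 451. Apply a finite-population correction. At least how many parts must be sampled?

For a proportion with margin E = 0.04 at 92% confidence, z = 1.751.
n = p̂(1−p̂)(z/E)² = 0.059 × 0.941 × (1.751/0.04)² = 106.39 — call this n₀.
Finite-population correction with N = 451: n = n₀ / (1 + (n₀−1)/N) = 106.39 / 1.234 = 86.22
Round up: n = 87.

87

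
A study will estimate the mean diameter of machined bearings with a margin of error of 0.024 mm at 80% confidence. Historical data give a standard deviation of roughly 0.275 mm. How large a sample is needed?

For a mean, the margin of error is E = z·σ/√n, so n = (zσ/E)².
At 80% confidence, z = 1.282.
n = (1.282 × 0.275 / 0.024)² = 215.78
Round up: n = 216.

216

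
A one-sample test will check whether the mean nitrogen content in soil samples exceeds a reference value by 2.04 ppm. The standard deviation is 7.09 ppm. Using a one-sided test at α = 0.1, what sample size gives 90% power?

For a one-sample z-test, n = ((z_α + z_β)·σ/δ)².
z_α = 1.282 (one-sided α = 0.1); z_β = 1.282 (power 90% → β = 0.1).
n = (2.564 × 7.09 / 2.04)² = 79.41
Round up: n = 80.

80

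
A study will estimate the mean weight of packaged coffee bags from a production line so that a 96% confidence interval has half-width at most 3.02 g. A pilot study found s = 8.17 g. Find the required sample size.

31

For a mean, the margin of error is E = z·σ/√n, so n = (zσ/E)².
At 96% confidence, z = 2.054.
n = (2.054 × 8.17 / 3.02)² = 30.88
Round up: n = 31.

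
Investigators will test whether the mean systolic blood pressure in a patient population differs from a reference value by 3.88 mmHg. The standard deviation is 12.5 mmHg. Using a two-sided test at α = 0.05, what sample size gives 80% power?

For a one-sample z-test, n = ((z_{α/2} + z_β)·σ/δ)².
z_{α/2} = 1.960 (two-sided α = 0.05); z_β = 0.842 (power 80% → β = 0.2).
n = (2.802 × 12.5 / 3.88)² = 81.49
Round up: n = 82.

82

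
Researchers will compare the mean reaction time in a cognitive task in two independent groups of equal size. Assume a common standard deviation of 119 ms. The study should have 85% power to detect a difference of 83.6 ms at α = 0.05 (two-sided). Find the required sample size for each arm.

For two equal groups, n per group = 2·((z_{α/2} + z_β)·σ/δ)².
z_{α/2} = 1.960; z_β = 1.036 (power 85%).
n = 2 × (2.996 × 119 / 83.6)² = 2 × 18.19 = 36.38
Round up: n = 37 per group.

37 per group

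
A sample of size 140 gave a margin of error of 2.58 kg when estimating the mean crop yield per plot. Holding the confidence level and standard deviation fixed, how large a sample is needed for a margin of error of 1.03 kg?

Margin of error scales as 1/√n, so n₂ = n₁·(E₁/E₂)².
n₂ = 140 × (2.58/1.03)² = 140 × 6.274 = 878.36
Round up: n₂ = 879.

879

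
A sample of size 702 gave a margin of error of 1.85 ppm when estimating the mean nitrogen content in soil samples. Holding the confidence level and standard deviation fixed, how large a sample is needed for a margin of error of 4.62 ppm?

Margin of error scales as 1/√n, so n₂ = n₁·(E₁/E₂)².
n₂ = 702 × (1.85/4.62)² = 702 × 0.1603 = 112.53
Round up: n₂ = 113.

n = 113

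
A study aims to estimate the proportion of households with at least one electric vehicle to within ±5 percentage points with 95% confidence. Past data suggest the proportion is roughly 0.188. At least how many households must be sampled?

235

For a proportion with margin E = 0.05 at 95% confidence, z = 1.960.
n = p̂(1−p̂)(z/E)² = 0.188 × 0.812 × (1.960/0.05)² = 234.58
Round up: n = 235.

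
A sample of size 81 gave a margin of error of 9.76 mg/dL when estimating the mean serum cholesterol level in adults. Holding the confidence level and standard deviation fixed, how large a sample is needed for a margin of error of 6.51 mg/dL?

Margin of error scales as 1/√n, so n₂ = n₁·(E₁/E₂)².
n₂ = 81 × (9.76/6.51)² = 81 × 2.248 = 182.09
Round up: n₂ = 183.

183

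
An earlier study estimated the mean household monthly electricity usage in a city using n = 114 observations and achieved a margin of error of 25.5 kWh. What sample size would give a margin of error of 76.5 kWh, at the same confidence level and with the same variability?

Margin of error scales as 1/√n, so n₂ = n₁·(E₁/E₂)².
n₂ = 114 × (25.5/76.5)² = 114 × 0.1111 = 12.67
Round up: n₂ = 13.

13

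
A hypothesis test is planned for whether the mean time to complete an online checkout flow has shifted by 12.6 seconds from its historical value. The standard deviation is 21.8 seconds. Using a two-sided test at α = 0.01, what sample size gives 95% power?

For a one-sample z-test, n = ((z_{α/2} + z_β)·σ/δ)².
z_{α/2} = 2.576 (two-sided α = 0.01); z_β = 1.645 (power 95% → β = 0.05).
n = (4.221 × 21.8 / 12.6)² = 53.33
Round up: n = 54.

54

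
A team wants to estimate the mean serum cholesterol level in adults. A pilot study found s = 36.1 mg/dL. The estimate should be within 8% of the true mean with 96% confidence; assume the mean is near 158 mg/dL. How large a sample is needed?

For a mean, the margin of error is E = z·σ/√n, so n = (zσ/E)².
At 96% confidence, z = 2.054.
E = 8% of 158 = 12.64 mg/dL.
n = (2.054 × 36.1 / 12.64)² = 34.41
Round up: n = 35.

n = 35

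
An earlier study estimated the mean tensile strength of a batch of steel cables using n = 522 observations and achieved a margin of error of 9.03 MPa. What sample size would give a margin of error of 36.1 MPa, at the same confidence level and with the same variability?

Margin of error scales as 1/√n, so n₂ = n₁·(E₁/E₂)².
n₂ = 522 × (9.03/36.1)² = 522 × 0.06257 = 32.66
Round up: n₂ = 33.

33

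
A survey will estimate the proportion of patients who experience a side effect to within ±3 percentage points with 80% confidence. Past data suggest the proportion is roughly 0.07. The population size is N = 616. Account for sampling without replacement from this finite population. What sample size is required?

For a proportion with margin E = 0.03 at 80% confidence, z = 1.282.
n = p̂(1−p̂)(z/E)² = 0.07 × 0.93 × (1.282/0.03)² = 118.88 — call this n₀.
Finite-population correction with N = 616: n = n₀ / (1 + (n₀−1)/N) = 118.88 / 1.191 = 99.82
Round up: n = 100.

n = 100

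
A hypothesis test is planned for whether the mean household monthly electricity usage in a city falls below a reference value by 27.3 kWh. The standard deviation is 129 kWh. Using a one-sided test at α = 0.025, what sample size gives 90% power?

For a one-sample z-test, n = ((z_α + z_β)·σ/δ)².
z_α = 1.960 (one-sided α = 0.025); z_β = 1.282 (power 90% → β = 0.1).
n = (3.242 × 129 / 27.3)² = 234.68
Round up: n = 235.

235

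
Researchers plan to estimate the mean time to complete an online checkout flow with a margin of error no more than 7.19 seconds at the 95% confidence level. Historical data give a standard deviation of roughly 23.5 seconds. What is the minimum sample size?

For a mean, the margin of error is E = z·σ/√n, so n = (zσ/E)².
At 95% confidence, z = 1.960.
n = (1.960 × 23.5 / 7.19)² = 41.04
Round up: n = 42.

n = 42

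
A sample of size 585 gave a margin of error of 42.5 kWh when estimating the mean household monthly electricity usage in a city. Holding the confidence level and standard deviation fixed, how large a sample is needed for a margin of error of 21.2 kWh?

n = 2352

Margin of error scales as 1/√n, so n₂ = n₁·(E₁/E₂)².
n₂ = 585 × (42.5/21.2)² = 585 × 4.019 = 2351.12
Round up: n₂ = 2352.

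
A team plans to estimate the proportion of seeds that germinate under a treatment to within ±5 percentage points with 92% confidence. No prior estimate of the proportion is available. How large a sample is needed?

n = 307

For a proportion with margin E = 0.05 at 92% confidence, z = 1.751.
With no prior estimate, use p = 0.5, which maximizes p(1−p) at 0.25.
n = 0.25 × (z/E)² = 0.25 × (1.751/0.05)² = 306.60
Round up: n = 307.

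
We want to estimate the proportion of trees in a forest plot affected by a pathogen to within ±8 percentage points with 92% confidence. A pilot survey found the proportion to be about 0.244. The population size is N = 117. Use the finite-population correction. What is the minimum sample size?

51

For a proportion with margin E = 0.08 at 92% confidence, z = 1.751.
n = p̂(1−p̂)(z/E)² = 0.244 × 0.756 × (1.751/0.08)² = 88.37 — call this n₀.
Finite-population correction with N = 117: n = n₀ / (1 + (n₀−1)/N) = 88.37 / 1.747 = 50.58
Round up: n = 51.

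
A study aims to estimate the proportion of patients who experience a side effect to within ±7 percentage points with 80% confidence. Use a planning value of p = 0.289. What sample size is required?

For a proportion with margin E = 0.07 at 80% confidence, z = 1.282.
n = p̂(1−p̂)(z/E)² = 0.289 × 0.711 × (1.282/0.07)² = 68.92
Round up: n = 69.

69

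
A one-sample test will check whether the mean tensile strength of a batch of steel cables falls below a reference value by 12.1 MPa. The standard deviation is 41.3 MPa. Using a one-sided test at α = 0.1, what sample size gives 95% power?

For a one-sample z-test, n = ((z_α + z_β)·σ/δ)².
z_α = 1.282 (one-sided α = 0.1); z_β = 1.645 (power 95% → β = 0.05).
n = (2.927 × 41.3 / 12.1)² = 99.81
Round up: n = 100.

100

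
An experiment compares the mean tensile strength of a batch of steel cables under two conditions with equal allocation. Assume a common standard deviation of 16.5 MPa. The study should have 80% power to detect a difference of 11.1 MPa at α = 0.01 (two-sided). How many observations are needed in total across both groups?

104 total

For two equal groups, n per group = 2·((z_{α/2} + z_β)·σ/δ)².
z_{α/2} = 2.576; z_β = 0.842 (power 80%).
n = 2 × (3.418 × 16.5 / 11.1)² = 2 × 25.81 = 51.62
Round up: n = 52 per group.
Total across both groups: 2 × 52 = 104.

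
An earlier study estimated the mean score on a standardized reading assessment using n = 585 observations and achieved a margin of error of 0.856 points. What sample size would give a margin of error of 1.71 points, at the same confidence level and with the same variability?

Margin of error scales as 1/√n, so n₂ = n₁·(E₁/E₂)².
n₂ = 585 × (0.856/1.71)² = 585 × 0.2506 = 146.60
Round up: n₂ = 147.

147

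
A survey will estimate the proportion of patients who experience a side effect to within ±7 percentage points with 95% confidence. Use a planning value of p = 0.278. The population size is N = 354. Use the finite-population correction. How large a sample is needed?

For a proportion with margin E = 0.07 at 95% confidence, z = 1.960.
n = p̂(1−p̂)(z/E)² = 0.278 × 0.722 × (1.960/0.07)² = 157.36 — call this n₀.
Finite-population correction with N = 354: n = n₀ / (1 + (n₀−1)/N) = 157.36 / 1.442 = 109.13
Round up: n = 110.

110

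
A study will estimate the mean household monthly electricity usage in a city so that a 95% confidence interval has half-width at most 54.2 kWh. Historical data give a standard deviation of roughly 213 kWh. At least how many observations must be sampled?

n = 60

For a mean, the margin of error is E = z·σ/√n, so n = (zσ/E)².
At 95% confidence, z = 1.960.
n = (1.960 × 213 / 54.2)² = 59.33
Round up: n = 60.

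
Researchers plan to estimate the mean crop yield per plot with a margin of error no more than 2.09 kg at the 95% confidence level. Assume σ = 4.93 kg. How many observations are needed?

For a mean, the margin of error is E = z·σ/√n, so n = (zσ/E)².
At 95% confidence, z = 1.960.
n = (1.960 × 4.93 / 2.09)² = 21.38
Round up: n = 22.

n = 22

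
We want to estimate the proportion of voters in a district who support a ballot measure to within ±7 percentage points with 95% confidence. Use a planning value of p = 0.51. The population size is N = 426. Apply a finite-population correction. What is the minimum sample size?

n = 135

For a proportion with margin E = 0.07 at 95% confidence, z = 1.960.
n = p̂(1−p̂)(z/E)² = 0.51 × 0.49 × (1.960/0.07)² = 195.92 — call this n₀.
Finite-population correction with N = 426: n = n₀ / (1 + (n₀−1)/N) = 195.92 / 1.458 = 134.38
Round up: n = 135.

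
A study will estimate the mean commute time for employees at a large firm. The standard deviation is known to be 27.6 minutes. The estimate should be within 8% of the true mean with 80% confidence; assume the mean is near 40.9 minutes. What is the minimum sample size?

117

For a mean, the margin of error is E = z·σ/√n, so n = (zσ/E)².
At 80% confidence, z = 1.282.
E = 8% of 40.9 = 3.272 minutes.
n = (1.282 × 27.6 / 3.272)² = 116.94
Round up: n = 117.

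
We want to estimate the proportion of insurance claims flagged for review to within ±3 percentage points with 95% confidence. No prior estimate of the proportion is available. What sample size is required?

n = 1068

For a proportion with margin E = 0.03 at 95% confidence, z = 1.960.
With no prior estimate, use p = 0.5, which maximizes p(1−p) at 0.25.
n = 0.25 × (z/E)² = 0.25 × (1.960/0.03)² = 1067.11
Round up: n = 1068.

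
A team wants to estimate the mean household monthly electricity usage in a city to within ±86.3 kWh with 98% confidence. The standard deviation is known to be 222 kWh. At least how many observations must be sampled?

36

For a mean, the margin of error is E = z·σ/√n, so n = (zσ/E)².
At 98% confidence, z = 2.326.
n = (2.326 × 222 / 86.3)² = 35.80
Round up: n = 36.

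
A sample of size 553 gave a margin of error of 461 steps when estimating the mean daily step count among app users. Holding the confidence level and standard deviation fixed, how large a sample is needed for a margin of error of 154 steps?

Margin of error scales as 1/√n, so n₂ = n₁·(E₁/E₂)².
n₂ = 553 × (461/154)² = 553 × 8.961 = 4955.43
Round up: n₂ = 4956.

n = 4956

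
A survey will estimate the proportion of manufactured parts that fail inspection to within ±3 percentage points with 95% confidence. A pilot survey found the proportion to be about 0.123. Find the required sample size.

For a proportion with margin E = 0.03 at 95% confidence, z = 1.960.
n = p̂(1−p̂)(z/E)² = 0.123 × 0.877 × (1.960/0.03)² = 460.44
Round up: n = 461.

461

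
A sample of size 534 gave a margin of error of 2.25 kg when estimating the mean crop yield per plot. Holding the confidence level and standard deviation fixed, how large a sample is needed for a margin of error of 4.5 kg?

Margin of error scales as 1/√n, so n₂ = n₁·(E₁/E₂)².
n₂ = 534 × (2.25/4.5)² = 534 × 0.25 = 133.50
Round up: n₂ = 134.

134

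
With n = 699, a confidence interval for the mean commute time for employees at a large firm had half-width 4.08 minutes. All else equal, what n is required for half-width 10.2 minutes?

112

Margin of error scales as 1/√n, so n₂ = n₁·(E₁/E₂)².
n₂ = 699 × (4.08/10.2)² = 699 × 0.16 = 111.84
Round up: n₂ = 112.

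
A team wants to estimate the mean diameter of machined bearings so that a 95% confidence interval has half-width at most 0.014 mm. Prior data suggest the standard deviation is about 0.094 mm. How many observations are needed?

For a mean, the margin of error is E = z·σ/√n, so n = (zσ/E)².
At 95% confidence, z = 1.960.
n = (1.960 × 0.094 / 0.014)² = 173.19
Round up: n = 174.

n = 174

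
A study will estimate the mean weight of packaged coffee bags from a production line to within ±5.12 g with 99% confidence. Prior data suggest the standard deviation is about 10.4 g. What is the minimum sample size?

n = 28

For a mean, the margin of error is E = z·σ/√n, so n = (zσ/E)².
At 99% confidence, z = 2.576.
n = (2.576 × 10.4 / 5.12)² = 27.38
Round up: n = 28.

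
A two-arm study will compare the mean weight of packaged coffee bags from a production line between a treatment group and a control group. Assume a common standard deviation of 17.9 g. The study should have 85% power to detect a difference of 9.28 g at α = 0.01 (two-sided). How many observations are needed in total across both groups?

For two equal groups, n per group = 2·((z_{α/2} + z_β)·σ/δ)².
z_{α/2} = 2.576; z_β = 1.036 (power 85%).
n = 2 × (3.612 × 17.9 / 9.28)² = 2 × 48.54 = 97.08
Round up: n = 98 per group.
Total across both groups: 2 × 98 = 196.

196 total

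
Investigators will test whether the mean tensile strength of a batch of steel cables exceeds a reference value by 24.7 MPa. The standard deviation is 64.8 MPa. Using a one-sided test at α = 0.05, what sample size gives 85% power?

50

For a one-sample z-test, n = ((z_α + z_β)·σ/δ)².
z_α = 1.645 (one-sided α = 0.05); z_β = 1.036 (power 85% → β = 0.15).
n = (2.681 × 64.8 / 24.7)² = 49.47
Round up: n = 50.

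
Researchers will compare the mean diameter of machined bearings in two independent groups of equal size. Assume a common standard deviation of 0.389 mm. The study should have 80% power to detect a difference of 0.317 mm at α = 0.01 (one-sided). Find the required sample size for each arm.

31 per group

For two equal groups, n per group = 2·((z_α + z_β)·σ/δ)².
z_α = 2.326; z_β = 0.842 (power 80%).
n = 2 × (3.168 × 0.389 / 0.317)² = 2 × 15.11 = 30.22
Round up: n = 31 per group.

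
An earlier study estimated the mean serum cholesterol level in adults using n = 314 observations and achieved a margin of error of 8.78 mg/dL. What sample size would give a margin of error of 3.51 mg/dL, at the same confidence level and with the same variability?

Margin of error scales as 1/√n, so n₂ = n₁·(E₁/E₂)².
n₂ = 314 × (8.78/3.51)² = 314 × 6.257 = 1964.70
Round up: n₂ = 1965.

1965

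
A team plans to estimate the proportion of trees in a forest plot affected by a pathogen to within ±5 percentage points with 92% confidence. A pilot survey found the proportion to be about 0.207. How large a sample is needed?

n = 202

For a proportion with margin E = 0.05 at 92% confidence, z = 1.751.
n = p̂(1−p̂)(z/E)² = 0.207 × 0.793 × (1.751/0.05)² = 201.31
Round up: n = 202.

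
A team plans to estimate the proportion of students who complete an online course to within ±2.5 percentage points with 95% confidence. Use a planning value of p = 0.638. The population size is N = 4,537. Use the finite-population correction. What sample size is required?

For a proportion with margin E = 0.025 at 95% confidence, z = 1.960.
n = p̂(1−p̂)(z/E)² = 0.638 × 0.362 × (1.960/0.025)² = 1419.58 — call this n₀.
Finite-population correction with N = 4,537: n = n₀ / (1 + (n₀−1)/N) = 1419.58 / 1.313 = 1081.17
Round up: n = 1082.

n = 1082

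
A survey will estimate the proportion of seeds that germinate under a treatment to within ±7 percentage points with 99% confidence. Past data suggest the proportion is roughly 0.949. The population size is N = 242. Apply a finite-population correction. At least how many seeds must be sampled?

n = 52

For a proportion with margin E = 0.07 at 99% confidence, z = 2.576.
n = p̂(1−p̂)(z/E)² = 0.949 × 0.051 × (2.576/0.07)² = 65.54 — call this n₀.
Finite-population correction with N = 242: n = n₀ / (1 + (n₀−1)/N) = 65.54 / 1.267 = 51.73
Round up: n = 52.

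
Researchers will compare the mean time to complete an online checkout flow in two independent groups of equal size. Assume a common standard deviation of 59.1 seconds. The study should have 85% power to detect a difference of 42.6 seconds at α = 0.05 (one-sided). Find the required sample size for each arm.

For two equal groups, n per group = 2·((z_α + z_β)·σ/δ)².
z_α = 1.645; z_β = 1.036 (power 85%).
n = 2 × (2.681 × 59.1 / 42.6)² = 2 × 13.83 = 27.66
Round up: n = 28 per group.

28 per group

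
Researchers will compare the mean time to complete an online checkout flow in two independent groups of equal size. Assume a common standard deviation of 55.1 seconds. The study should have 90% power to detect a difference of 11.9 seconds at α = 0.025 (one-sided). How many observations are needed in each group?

For two equal groups, n per group = 2·((z_α + z_β)·σ/δ)².
z_α = 1.960; z_β = 1.282 (power 90%).
n = 2 × (3.242 × 55.1 / 11.9)² = 2 × 225.34 = 450.68
Round up: n = 451 per group.

451 per group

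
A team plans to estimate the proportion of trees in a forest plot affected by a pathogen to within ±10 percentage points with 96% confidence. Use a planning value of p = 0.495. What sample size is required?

For a proportion with margin E = 0.1 at 96% confidence, z = 2.054.
n = p̂(1−p̂)(z/E)² = 0.495 × 0.505 × (2.054/0.1)² = 105.46
Round up: n = 106.

106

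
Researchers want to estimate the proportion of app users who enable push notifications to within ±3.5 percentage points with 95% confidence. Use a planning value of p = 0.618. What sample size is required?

For a proportion with margin E = 0.035 at 95% confidence, z = 1.960.
n = p̂(1−p̂)(z/E)² = 0.618 × 0.382 × (1.960/0.035)² = 740.33
Round up: n = 741.

n = 741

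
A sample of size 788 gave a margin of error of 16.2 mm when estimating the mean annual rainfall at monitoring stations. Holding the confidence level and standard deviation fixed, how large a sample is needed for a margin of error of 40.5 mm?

n = 127

Margin of error scales as 1/√n, so n₂ = n₁·(E₁/E₂)².
n₂ = 788 × (16.2/40.5)² = 788 × 0.16 = 126.08
Round up: n₂ = 127.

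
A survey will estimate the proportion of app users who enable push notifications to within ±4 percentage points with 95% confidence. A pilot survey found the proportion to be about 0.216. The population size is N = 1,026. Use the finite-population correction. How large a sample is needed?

292

For a proportion with margin E = 0.04 at 95% confidence, z = 1.960.
n = p̂(1−p̂)(z/E)² = 0.216 × 0.784 × (1.960/0.04)² = 406.59 — call this n₀.
Finite-population correction with N = 1,026: n = n₀ / (1 + (n₀−1)/N) = 406.59 / 1.395 = 291.46
Round up: n = 292.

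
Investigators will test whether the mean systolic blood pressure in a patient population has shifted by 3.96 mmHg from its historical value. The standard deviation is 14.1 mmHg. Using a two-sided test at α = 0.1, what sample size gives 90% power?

109

For a one-sample z-test, n = ((z_{α/2} + z_β)·σ/δ)².
z_{α/2} = 1.645 (two-sided α = 0.1); z_β = 1.282 (power 90% → β = 0.1).
n = (2.927 × 14.1 / 3.96)² = 108.62
Round up: n = 109.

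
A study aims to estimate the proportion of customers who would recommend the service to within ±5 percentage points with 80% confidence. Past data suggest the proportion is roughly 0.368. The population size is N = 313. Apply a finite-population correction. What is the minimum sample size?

103

For a proportion with margin E = 0.05 at 80% confidence, z = 1.282.
n = p̂(1−p̂)(z/E)² = 0.368 × 0.632 × (1.282/0.05)² = 152.90 — call this n₀.
Finite-population correction with N = 313: n = n₀ / (1 + (n₀−1)/N) = 152.90 / 1.485 = 102.96
Round up: n = 103.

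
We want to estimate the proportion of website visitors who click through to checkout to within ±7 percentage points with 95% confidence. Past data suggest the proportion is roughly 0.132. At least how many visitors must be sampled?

For a proportion with margin E = 0.07 at 95% confidence, z = 1.960.
n = p̂(1−p̂)(z/E)² = 0.132 × 0.868 × (1.960/0.07)² = 89.83
Round up: n = 90.

90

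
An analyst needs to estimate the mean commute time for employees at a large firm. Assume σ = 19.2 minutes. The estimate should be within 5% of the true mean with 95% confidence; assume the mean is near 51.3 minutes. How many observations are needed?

For a mean, the margin of error is E = z·σ/√n, so n = (zσ/E)².
At 95% confidence, z = 1.960.
E = 5% of 51.3 = 2.565 minutes.
n = (1.960 × 19.2 / 2.565)² = 215.25
Round up: n = 216.

n = 216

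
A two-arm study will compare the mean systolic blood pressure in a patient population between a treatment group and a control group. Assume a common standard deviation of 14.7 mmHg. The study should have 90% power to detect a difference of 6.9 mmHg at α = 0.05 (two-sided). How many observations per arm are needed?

For two equal groups, n per group = 2·((z_{α/2} + z_β)·σ/δ)².
z_{α/2} = 1.960; z_β = 1.282 (power 90%).
n = 2 × (3.242 × 14.7 / 6.9)² = 2 × 47.70 = 95.40
Round up: n = 96 per group.

96 per group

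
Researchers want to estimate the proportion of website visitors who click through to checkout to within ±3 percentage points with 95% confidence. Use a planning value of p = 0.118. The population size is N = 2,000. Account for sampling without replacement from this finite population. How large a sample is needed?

364

For a proportion with margin E = 0.03 at 95% confidence, z = 1.960.
n = p̂(1−p̂)(z/E)² = 0.118 × 0.882 × (1.960/0.03)² = 444.24 — call this n₀.
Finite-population correction with N = 2,000: n = n₀ / (1 + (n₀−1)/N) = 444.24 / 1.222 = 363.54
Round up: n = 364.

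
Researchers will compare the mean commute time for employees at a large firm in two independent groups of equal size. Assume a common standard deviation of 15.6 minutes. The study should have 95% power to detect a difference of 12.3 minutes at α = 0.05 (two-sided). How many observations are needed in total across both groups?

84 total

For two equal groups, n per group = 2·((z_{α/2} + z_β)·σ/δ)².
z_{α/2} = 1.960; z_β = 1.645 (power 95%).
n = 2 × (3.605 × 15.6 / 12.3)² = 2 × 20.90 = 41.80
Round up: n = 42 per group.
Total across both groups: 2 × 42 = 84.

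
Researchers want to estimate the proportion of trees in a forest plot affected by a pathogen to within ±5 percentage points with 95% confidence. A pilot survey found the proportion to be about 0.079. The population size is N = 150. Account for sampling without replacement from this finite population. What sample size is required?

65

For a proportion with margin E = 0.05 at 95% confidence, z = 1.960.
n = p̂(1−p̂)(z/E)² = 0.079 × 0.921 × (1.960/0.05)² = 111.80 — call this n₀.
Finite-population correction with N = 150: n = n₀ / (1 + (n₀−1)/N) = 111.80 / 1.739 = 64.29
Round up: n = 65.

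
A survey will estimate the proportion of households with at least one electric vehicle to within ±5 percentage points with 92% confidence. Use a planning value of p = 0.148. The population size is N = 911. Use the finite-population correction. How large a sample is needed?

For a proportion with margin E = 0.05 at 92% confidence, z = 1.751.
n = p̂(1−p̂)(z/E)² = 0.148 × 0.852 × (1.751/0.05)² = 154.64 — call this n₀.
Finite-population correction with N = 911: n = n₀ / (1 + (n₀−1)/N) = 154.64 / 1.169 = 132.28
Round up: n = 133.

n = 133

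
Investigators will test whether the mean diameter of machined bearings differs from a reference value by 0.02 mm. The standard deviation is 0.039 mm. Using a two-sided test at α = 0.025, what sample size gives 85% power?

For a one-sample z-test, n = ((z_{α/2} + z_β)·σ/δ)².
z_{α/2} = 2.241 (two-sided α = 0.025); z_β = 1.036 (power 85% → β = 0.15).
n = (3.277 × 0.039 / 0.02)² = 40.83
Round up: n = 41.

n = 41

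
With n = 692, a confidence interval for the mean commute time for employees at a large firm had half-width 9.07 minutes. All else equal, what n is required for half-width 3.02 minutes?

Margin of error scales as 1/√n, so n₂ = n₁·(E₁/E₂)².
n₂ = 692 × (9.07/3.02)² = 692 × 9.02 = 6241.84
Round up: n₂ = 6242.

6242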